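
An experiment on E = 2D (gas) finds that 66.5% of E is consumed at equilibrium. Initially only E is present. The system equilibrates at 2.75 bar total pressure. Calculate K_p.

K_p = 8.72 bar

Take 1 mol E as basis and let X be its fractional conversion, so ξ = X.
Species balance: n_E = 1 − X; n_D = 2X.
Total moles n_T = 1 + X.
At X = 0.665: n_E = 0.335, n_D = 1.33, n_T = 1.67.
p_i = (n_i/n_T)·P. K_p = p_D^2 / (p_E) = 8.72 bar.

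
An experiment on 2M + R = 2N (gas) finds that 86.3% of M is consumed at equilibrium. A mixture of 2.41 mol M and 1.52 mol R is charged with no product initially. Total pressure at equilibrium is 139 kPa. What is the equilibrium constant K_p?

Basis: 2.41 mol M initially; let X = conversion of M. Extent ξ = 1.21X.
Species balance: n_M = 2.41 − 2.41X; n_R = 1.52 − 1.21X; n_N = 2.41X.
Summing: n_T = 3.93 − 1.21X.
At X = 0.863: n_M = 0.33, n_R = 0.48, n_N = 2.08, n_T = 2.89.
p_i = (n_i/n_T)·P. K_p = p_N^2 / (p_M^2 p_R) = 1.72 kPa^-1.

K_p = 1.72 kPa^-1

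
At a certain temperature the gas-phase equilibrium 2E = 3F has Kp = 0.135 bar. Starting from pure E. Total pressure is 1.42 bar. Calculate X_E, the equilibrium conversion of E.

X = 0.259

Take 1 mol E as basis and let X be its fractional conversion, so ξ = 0.5X.
Mole table: n_E = 1 − X; n_F = 1.5X.
Total moles n_T = 1 + 0.5X.
y_i = n_i/n_T, p_i = y_i·P. Kp = p_F^3 / (p_E^2).
This yields a degree-3 equation in X; solving on (0,1), X = 0.259.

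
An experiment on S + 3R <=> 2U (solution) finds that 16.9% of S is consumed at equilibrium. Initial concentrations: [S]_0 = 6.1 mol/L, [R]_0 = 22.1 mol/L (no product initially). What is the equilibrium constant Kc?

Let X = conversion of S.
Concentrations: [S] = 6.1 − 6.1X; [R] = 22.1 − 18.3X; [U] = 12.2X.
At X = 0.169: [S] = 5.07, [R] = 19, [U] = 2.06.
Kc = [U]^2 / ([S] [R]^3) = 0.000122 (mol/L)^-2.

Kc = 0.000122 (mol/L)^-2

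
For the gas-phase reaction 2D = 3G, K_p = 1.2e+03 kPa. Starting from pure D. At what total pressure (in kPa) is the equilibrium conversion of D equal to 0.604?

Basis: 1 mol D initially; let X = conversion of D. Extent ξ = 0.5X.
At extent ξ: n_D = 1 − X; n_G = 1.5X.
n_T = Σnᵢ = 1 + 0.5X.
K_p = p_G^3 / (p_D^2) with p_i = (n_i/n_T)·P.
At X = 0.604: the mole-fraction product g(X) = Π y_i^ν_i = 3.642. Since K_p = g(X)·P^{1}, P = (K_p/g)^(1/1) = (1.2e+03/3.642)^(1/1) = 329 kPa.

P = 329 kPa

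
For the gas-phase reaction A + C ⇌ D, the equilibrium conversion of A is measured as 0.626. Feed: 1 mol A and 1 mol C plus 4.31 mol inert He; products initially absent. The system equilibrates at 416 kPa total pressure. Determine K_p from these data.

K_p = 0.0611 kPa^-1

Take 1 mol A as basis and let X be its fractional conversion, so ξ = X.
At extent ξ: n_A = 1 − X; n_C = 1 − X; n_D = X; n_I = 4.31 (inert).
Total moles n_T = 6.31 − X.
At X = 0.626: n_A = 0.374, n_C = 0.374, n_D = 0.626, n_T = 5.68.
p_i = (n_i/n_T)·P. K_p = p_D / (p_A p_C) = 0.0611 kPa^-1.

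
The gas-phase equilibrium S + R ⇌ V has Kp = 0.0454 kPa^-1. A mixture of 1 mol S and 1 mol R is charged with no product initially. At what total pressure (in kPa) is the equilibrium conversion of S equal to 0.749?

P = 328 kPa

Take 1 mol S as basis and let X be its fractional conversion, so ξ = X.
At extent ξ: n_S = 1 − X; n_R = 1 − X; n_V = X.
n_T = Σnᵢ = 2 − X.
Kp = p_V / (p_S p_R) with p_i = (n_i/n_T)·P.
At X = 0.749: the mole-fraction product g(X) = Π y_i^ν_i = 14.87. Since Kp = g(X)·P^{-1}, P = (g/Kp)^(1/1) = (14.87/0.0454)^(1/1) = 328 kPa.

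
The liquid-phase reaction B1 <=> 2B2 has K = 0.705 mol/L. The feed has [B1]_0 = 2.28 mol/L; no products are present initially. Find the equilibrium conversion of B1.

X = 0.242

Let X = conversion of B1; extent ξ = 2.28·X mol/L.
Concentrations: [B1] = 2.28 − 2.28X; [B2] = 4.56X.
K = [B2]^2 / ([B1]).
Solving K = 0.705 for X ∈ (0,1): X = 0.242.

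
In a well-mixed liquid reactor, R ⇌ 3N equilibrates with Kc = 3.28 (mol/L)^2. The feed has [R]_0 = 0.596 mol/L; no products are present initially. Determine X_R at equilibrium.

X = 0.540

Let X = conversion of R; extent ξ = 0.596·X mol/L.
Concentrations: [R] = 0.596 − 0.596X; [N] = 1.79X.
Kc = [N]^3 / ([R]).
This equals 3.28 at X = 0.540 (the root in 0 < X < 1).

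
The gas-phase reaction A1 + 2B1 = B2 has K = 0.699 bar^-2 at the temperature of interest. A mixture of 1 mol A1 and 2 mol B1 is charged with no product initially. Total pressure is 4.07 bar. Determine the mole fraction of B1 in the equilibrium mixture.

Take 1 mol A1 as basis and let X be its fractional conversion, so ξ = X.
Mole table: n_A1 = 1 − X; n_B1 = 2 − 2X; n_B2 = X.
n_T = Σnᵢ = 3 − 2X.
Mole fractions y_i = n_i/n_T; K = p_B2 / (p_A1 p_B1^2) with p_i = y_i·P.
Equating to 0.699 bar^-2 and solving on 0 < X < 1: X = 0.657.
Then n_B1 = 0.686, n_T = 1.69, so y_B1 = 0.407.

y_B1 = 0.407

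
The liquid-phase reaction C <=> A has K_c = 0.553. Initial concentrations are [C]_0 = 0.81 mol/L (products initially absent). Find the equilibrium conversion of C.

X = 0.356

Let X = conversion of C; extent ξ = 0.81·X mol/L.
Concentrations: [C] = 0.81 − 0.81X; [A] = 0.81X.
K_c = [A] / ([C]).
Equating to 0.553: the physical root is X = 0.356.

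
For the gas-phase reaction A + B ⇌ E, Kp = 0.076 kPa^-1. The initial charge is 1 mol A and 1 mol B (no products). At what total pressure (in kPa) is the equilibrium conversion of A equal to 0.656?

P = 98 kPa

Take 1 mol A as basis and let X be its fractional conversion, so ξ = X.
Mole table: n_A = 1 − X; n_B = 1 − X; n_E = X.
Summing: n_T = 2 − X.
Kp = p_E / (p_A p_B) with p_i = (n_i/n_T)·P.
At X = 0.656: the mole-fraction product g(X) = Π y_i^ν_i = 7.451. Since Kp = g(X)·P^{-1}, P = (g/Kp)^(1/1) = (7.451/0.076)^(1/1) = 98 kPa.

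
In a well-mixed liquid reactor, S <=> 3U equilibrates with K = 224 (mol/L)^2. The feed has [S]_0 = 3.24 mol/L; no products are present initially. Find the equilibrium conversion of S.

X = 0.651

Let X = conversion of S; extent ξ = 3.24·X mol/L.
Concentrations: [S] = 3.24 − 3.24X; [U] = 9.72X.
K = [U]^3 / ([S]).
Solving K = 224 for X ∈ (0,1): X = 0.651.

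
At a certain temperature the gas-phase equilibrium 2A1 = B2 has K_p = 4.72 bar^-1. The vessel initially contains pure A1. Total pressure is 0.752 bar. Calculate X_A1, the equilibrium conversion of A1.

X = 0.743

Take 1 mol A1 as basis and let X be its fractional conversion, so ξ = 0.5X.
Mole table: n_A1 = 1 − X; n_B2 = 0.5X.
Total moles n_T = 1 − 0.5X.
Mole fractions y_i = n_i/n_T; K_p = p_B2 / (p_A1^2) with p_i = y_i·P.
Equating to 4.72 bar^-1 and solving on 0 < X < 1: X = 0.743.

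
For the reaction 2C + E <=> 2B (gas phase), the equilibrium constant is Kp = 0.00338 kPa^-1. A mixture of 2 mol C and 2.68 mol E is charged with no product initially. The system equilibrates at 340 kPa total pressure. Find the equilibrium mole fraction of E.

Let X = conversion of C (basis 2 mol C); extent of reaction ξ = X.
Mole table: n_C = 2 − 2X; n_E = 2.68 − X; n_B = 2X.
Total moles n_T = 4.68 − X.
y_i = n_i/n_T, p_i = y_i·P. Kp = p_B^2 / (p_C^2 p_E).
Substituting and setting equal to 0.00338 kPa^-1 gives a polynomial in X; the root in (0,1) is X = 0.438.
Then n_E = 2.24, n_T = 4.24, so y_E = 0.529.

y_E = 0.529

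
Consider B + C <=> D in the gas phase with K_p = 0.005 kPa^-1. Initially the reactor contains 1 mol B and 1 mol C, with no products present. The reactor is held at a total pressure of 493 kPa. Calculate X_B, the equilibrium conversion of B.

X = 0.463

Take 1 mol B as basis and let X be its fractional conversion, so ξ = X.
At extent ξ: n_B = 1 − X; n_C = 1 − X; n_D = X.
Total moles n_T = 2 − X.
Mole fractions y_i = n_i/n_T; K_p = p_D / (p_B p_C) with p_i = y_i·P.
Substituting and setting equal to 0.005 kPa^-1 gives a polynomial in X; the root in (0,1) is X = 0.463.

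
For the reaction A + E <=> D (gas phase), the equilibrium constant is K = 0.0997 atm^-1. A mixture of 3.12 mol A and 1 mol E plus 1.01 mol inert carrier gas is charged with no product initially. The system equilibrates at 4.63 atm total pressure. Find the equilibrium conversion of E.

X = 0.214

Basis: 1 mol E initially; let X = conversion of E. Extent ξ = X.
At extent ξ: n_A = 3.12 − X; n_E = 1 − X; n_D = X; n_I = 1.01 (inert).
Total moles n_T = 5.13 − X.
y_i = n_i/n_T, p_i = y_i·P. K = p_D / (p_A p_E).
Substituting and setting equal to 0.0997 atm^-1 gives a polynomial in X; the root in (0,1) is X = 0.214.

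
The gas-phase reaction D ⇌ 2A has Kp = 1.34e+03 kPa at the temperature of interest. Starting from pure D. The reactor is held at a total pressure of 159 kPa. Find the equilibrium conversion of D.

X = 0.823

Let X = conversion of D (basis 1 mol D); extent of reaction ξ = X.
Species balance: n_D = 1 − X; n_A = 2X.
Total moles n_T = 1 + X.
Mole fractions y_i = n_i/n_T; Kp = p_A^2 / (p_D) with p_i = y_i·P.
This yields a degree-2 equation in X; solving on (0,1), X = 0.823.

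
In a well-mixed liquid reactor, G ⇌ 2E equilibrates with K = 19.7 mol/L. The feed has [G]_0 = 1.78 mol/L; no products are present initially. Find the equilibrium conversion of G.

Let X = conversion of G; extent ξ = 1.78·X mol/L.
Concentrations: [G] = 1.78 − 1.78X; [E] = 3.56X.
K = [E]^2 / ([G]).
This equals 19.7 at X = 0.780 (the root in 0 < X < 1).

X = 0.780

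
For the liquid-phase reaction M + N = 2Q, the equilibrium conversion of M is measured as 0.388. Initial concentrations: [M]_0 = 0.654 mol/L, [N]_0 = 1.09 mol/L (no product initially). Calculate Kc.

Let X = conversion of M.
Concentrations: [M] = 0.654 − 0.654X; [N] = 1.09 − 0.654X; [Q] = 1.31X.
At X = 0.388: [M] = 0.4, [N] = 0.836, [Q] = 0.508.
Kc = [Q]^2 / ([M] [N]) = 0.77.

Kc = 0.77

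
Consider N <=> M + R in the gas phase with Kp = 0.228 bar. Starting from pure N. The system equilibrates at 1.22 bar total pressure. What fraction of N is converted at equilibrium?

X = 0.397

Take 1 mol N as basis and let X be its fractional conversion, so ξ = X.
Moles: n_N = 1 − X; n_M = X; n_R = X.
Summing: n_T = 1 + X.
y_i = n_i/n_T, p_i = y_i·P. Kp = p_M p_R / (p_N).
Substituting and setting equal to 0.228 bar gives a polynomial in X; the root in (0,1) is X = 0.397.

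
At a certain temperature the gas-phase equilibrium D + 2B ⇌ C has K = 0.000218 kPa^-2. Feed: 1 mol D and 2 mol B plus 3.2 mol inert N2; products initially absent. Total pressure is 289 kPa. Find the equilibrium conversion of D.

Let X = conversion of D (basis 1 mol D); extent of reaction ξ = X.
At extent ξ: n_D = 1 − X; n_B = 2 − 2X; n_C = X; n_I = 3.2 (inert).
Summing: n_T = 6.2 − 2X.
y_i = n_i/n_T, p_i = y_i·P. K = p_C / (p_D p_B^2).
Equating to 0.000218 kPa^-2 and solving on 0 < X < 1: X = 0.444.

X = 0.444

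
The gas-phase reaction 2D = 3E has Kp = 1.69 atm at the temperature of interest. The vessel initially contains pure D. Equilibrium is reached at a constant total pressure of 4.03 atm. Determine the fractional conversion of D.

Basis: 1 mol D initially; let X = conversion of D. Extent ξ = 0.5X.
Moles: n_D = 1 − X; n_E = 1.5X.
Total moles n_T = 1 + 0.5X.
Mole fractions y_i = n_i/n_T; Kp = p_E^3 / (p_D^2) with p_i = y_i·P.
Equating to 1.69 atm and solving on 0 < X < 1: X = 0.383.

X = 0.383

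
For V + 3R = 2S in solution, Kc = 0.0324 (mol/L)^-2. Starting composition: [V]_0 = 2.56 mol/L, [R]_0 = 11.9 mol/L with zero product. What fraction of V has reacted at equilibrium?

Let X = conversion of V; extent ξ = 2.56·X mol/L.
Concentrations: [V] = 2.56 − 2.56X; [R] = 11.9 − 7.68X; [S] = 5.12X.
Kc = [S]^2 / ([V] [R]^3).
Equating to 0.0324 (mol/L)^-2: the physical root is X = 0.634.

X = 0.634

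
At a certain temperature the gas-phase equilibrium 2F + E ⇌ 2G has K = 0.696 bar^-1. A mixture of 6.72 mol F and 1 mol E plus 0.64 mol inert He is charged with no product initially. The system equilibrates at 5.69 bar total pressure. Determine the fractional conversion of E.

X = 0.809

Take 1 mol E as basis and let X be its fractional conversion, so ξ = X.
Species balance: n_F = 6.72 − 2X; n_E = 1 − X; n_G = 2X; n_I = 0.64 (inert).
Summing: n_T = 8.36 − X.
Mole fractions y_i = n_i/n_T; K = p_G^2 / (p_F^2 p_E) with p_i = y_i·P.
This yields a degree-3 equation in X; solving on (0,1), X = 0.809.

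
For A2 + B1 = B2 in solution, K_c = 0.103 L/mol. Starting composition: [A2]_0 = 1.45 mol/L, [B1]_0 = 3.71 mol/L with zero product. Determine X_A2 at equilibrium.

Let X = conversion of A2; extent ξ = 1.45·X mol/L.
Concentrations: [A2] = 1.45 − 1.45X; [B1] = 3.71 − 1.45X; [B2] = 1.45X.
K_c = [B2] / ([A2] [B1]).
This equals 0.103 at X = 0.256 (the root in 0 < X < 1).

X = 0.256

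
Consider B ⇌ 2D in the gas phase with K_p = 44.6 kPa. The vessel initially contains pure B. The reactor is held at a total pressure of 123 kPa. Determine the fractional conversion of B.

X = 0.288

Take 1 mol B as basis and let X be its fractional conversion, so ξ = X.
Mole table: n_B = 1 − X; n_D = 2X.
n_T = Σnᵢ = 1 + X.
y_i = n_i/n_T, p_i = y_i·P. K_p = p_D^2 / (p_B).
This yields a degree-2 equation in X; solving on (0,1), X = 0.288.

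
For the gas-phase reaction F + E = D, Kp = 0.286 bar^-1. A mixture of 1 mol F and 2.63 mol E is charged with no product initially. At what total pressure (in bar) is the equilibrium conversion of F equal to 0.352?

Let X = conversion of F (basis 1 mol F); extent of reaction ξ = X.
Moles: n_F = 1 − X; n_E = 2.63 − X; n_D = X.
Summing: n_T = 3.63 − X.
Kp = p_D / (p_F p_E) with p_i = (n_i/n_T)·P.
At X = 0.352: the mole-fraction product g(X) = Π y_i^ν_i = 0.7817. Since Kp = g(X)·P^{-1}, P = (g/Kp)^(1/1) = (0.7817/0.286)^(1/1) = 2.73 bar.

P = 2.73 bar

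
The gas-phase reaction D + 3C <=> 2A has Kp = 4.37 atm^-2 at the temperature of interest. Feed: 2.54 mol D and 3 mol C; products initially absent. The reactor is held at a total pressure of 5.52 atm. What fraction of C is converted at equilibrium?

X = 0.813

Let X = conversion of C (basis 3 mol C); extent of reaction ξ = X.
Moles: n_D = 2.54 − X; n_C = 3 − 3X; n_A = 2X.
n_T = Σnᵢ = 5.54 − 2X.
Mole fractions y_i = n_i/n_T; Kp = p_A^2 / (p_D p_C^3) with p_i = y_i·P.
Equating to 4.37 atm^-2 and solving on 0 < X < 1: X = 0.813.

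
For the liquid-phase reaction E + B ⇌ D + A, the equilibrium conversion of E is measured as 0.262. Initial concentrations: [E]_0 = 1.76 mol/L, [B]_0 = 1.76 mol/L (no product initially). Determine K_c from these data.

Let X = conversion of E.
Concentrations: [E] = 1.76 − 1.76X; [B] = 1.76 − 1.76X; [D] = 1.76X; [A] = 1.76X.
At X = 0.262: [E] = 1.3, [B] = 1.3, [D] = 0.461, [A] = 0.461.
K_c = [D] [A] / ([E] [B]) = 0.126.

K_c = 0.126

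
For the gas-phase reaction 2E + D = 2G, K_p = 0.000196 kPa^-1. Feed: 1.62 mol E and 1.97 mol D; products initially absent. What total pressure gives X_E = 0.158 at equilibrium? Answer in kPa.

P = 338 kPa

Let X = conversion of E (basis 1.62 mol E); extent of reaction ξ = 0.81X.
Mole table: n_E = 1.62 − 1.62X; n_D = 1.97 − 0.81X; n_G = 1.62X.
n_T = Σnᵢ = 3.59 − 0.81X.
K_p = p_G^2 / (p_E^2 p_D) with p_i = (n_i/n_T)·P.
At X = 0.158: the mole-fraction product g(X) = Π y_i^ν_i = 0.06618. Since K_p = g(X)·P^{-1}, P = (g/K_p)^(1/1) = (0.06618/0.000196)^(1/1) = 338 kPa.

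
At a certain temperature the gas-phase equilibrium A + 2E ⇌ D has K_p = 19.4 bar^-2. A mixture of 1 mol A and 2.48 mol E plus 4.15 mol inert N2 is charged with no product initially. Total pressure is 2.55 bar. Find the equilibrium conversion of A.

X = 0.758

Basis: 1 mol A initially; let X = conversion of A. Extent ξ = X.
Species balance: n_A = 1 − X; n_E = 2.48 − 2X; n_D = X; n_I = 4.15 (inert).
Summing: n_T = 7.63 − 2X.
Mole fractions y_i = n_i/n_T; K_p = p_D / (p_A p_E^2) with p_i = y_i·P.
Equating to 19.4 bar^-2 and solving on 0 < X < 1: X = 0.758.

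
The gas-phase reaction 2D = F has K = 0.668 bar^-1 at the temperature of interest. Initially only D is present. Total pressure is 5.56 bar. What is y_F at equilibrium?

y_F = 0.599

Basis: 1 mol D initially; let X = conversion of D. Extent ξ = 0.5X.
Mole table: n_D = 1 − X; n_F = 0.5X.
n_T = Σnᵢ = 1 − 0.5X.
Mole fractions y_i = n_i/n_T; K = p_F / (p_D^2) with p_i = y_i·P.
Setting this equal to 0.668 bar^-1 and taking the physical root (0 < X < 1) gives X = 0.749.
Then n_F = 0.374, n_T = 0.626, so y_F = 0.599.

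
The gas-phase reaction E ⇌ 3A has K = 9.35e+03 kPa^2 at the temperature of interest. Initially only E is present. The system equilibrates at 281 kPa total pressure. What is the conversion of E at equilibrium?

Basis: 1 mol E initially; let X = conversion of E. Extent ξ = X.
Moles: n_E = 1 − X; n_A = 3X.
n_T = Σnᵢ = 1 + 2X.
With p_i = (n_i/n_T)P, K = p_A^3 / (p_E).
Substituting and setting equal to 9.35e+03 kPa^2 gives a polynomial in X; the root in (0,1) is X = 0.189.

X = 0.189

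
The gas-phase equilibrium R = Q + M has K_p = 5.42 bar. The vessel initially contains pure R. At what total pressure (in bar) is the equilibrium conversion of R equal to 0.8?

P = 3.05 bar

Let X = conversion of R (basis 1 mol R); extent of reaction ξ = X.
Moles: n_R = 1 − X; n_Q = X; n_M = X.
n_T = Σnᵢ = 1 + X.
K_p = p_Q p_M / (p_R) with p_i = (n_i/n_T)·P.
At X = 0.8: the mole-fraction product g(X) = Π y_i^ν_i = 1.778. Since K_p = g(X)·P^{1}, P = (K_p/g)^(1/1) = (5.42/1.778)^(1/1) = 3.05 bar.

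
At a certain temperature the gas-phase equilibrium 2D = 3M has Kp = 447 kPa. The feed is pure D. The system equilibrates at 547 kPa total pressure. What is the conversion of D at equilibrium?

Let X = conversion of D (basis 1 mol D); extent of reaction ξ = 0.5X.
Moles: n_D = 1 − X; n_M = 1.5X.
n_T = Σnᵢ = 1 + 0.5X.
y_i = n_i/n_T, p_i = y_i·P. Kp = p_M^3 / (p_D^2).
This yields a degree-3 equation in X; solving on (0,1), X = 0.448.

X = 0.448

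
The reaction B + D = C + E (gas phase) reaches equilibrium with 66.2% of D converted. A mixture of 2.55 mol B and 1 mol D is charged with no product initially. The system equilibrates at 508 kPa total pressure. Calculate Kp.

Take 1 mol D as basis and let X be its fractional conversion, so ξ = X.
Species balance: n_B = 2.55 − X; n_D = 1 − X; n_C = X; n_E = X.
n_T stays at 3.55 (no change in mole number).
At X = 0.662: n_B = 1.89, n_D = 0.338, n_C = 0.662, n_E = 0.662, n_T = 3.55.
p_i = (n_i/n_T)·P. Kp = p_C p_E / (p_B p_D) = 0.687.

Kp = 0.687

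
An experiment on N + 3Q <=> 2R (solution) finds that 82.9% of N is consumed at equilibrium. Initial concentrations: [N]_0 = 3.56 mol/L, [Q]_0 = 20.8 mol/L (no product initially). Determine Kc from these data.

Kc = 0.0336 (mol/L)^-2

Let X = conversion of N.
Concentrations: [N] = 3.56 − 3.56X; [Q] = 20.8 − 10.7X; [R] = 7.12X.
At X = 0.829: [N] = 0.609, [Q] = 11.9, [R] = 5.9.
Kc = [R]^2 / ([N] [Q]^3) = 0.0336 (mol/L)^-2.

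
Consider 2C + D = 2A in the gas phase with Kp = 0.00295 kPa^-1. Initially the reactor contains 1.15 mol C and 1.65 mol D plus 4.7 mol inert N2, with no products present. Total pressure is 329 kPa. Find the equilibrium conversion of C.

Let X = conversion of C (basis 1.15 mol C); extent of reaction ξ = 0.575X.
At extent ξ: n_C = 1.15 − 1.15X; n_D = 1.65 − 0.575X; n_A = 1.15X; n_I = 4.7 (inert).
Total moles n_T = 7.5 − 0.575X.
Mole fractions y_i = n_i/n_T; Kp = p_A^2 / (p_C^2 p_D) with p_i = y_i·P.
Equating to 0.00295 kPa^-1 and solving on 0 < X < 1: X = 0.306.

X = 0.306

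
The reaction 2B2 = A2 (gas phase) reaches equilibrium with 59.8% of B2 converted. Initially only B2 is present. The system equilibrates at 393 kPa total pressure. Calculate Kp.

Kp = 0.0033 kPa^-1

Let X = conversion of B2 (basis 1 mol B2); extent of reaction ξ = 0.5X.
Mole table: n_B2 = 1 − X; n_A2 = 0.5X.
Total moles n_T = 1 − 0.5X.
At X = 0.598: n_B2 = 0.402, n_A2 = 0.299, n_T = 0.701.
p_i = (n_i/n_T)·P. Kp = p_A2 / (p_B2^2) = 0.0033 kPa^-1.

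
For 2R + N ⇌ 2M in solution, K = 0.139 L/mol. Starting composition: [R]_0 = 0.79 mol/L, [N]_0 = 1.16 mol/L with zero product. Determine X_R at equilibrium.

Let X = conversion of R; extent ξ = 0.79X/2 mol/L.
Concentrations: [R] = 0.79 − 0.79X; [N] = 1.16 − 0.395X; [M] = 0.79X.
K = [M]^2 / ([R]^2 [N]).
Setting equal to 0.139 and solving for X on (0,1) gives X = 0.277.

X = 0.277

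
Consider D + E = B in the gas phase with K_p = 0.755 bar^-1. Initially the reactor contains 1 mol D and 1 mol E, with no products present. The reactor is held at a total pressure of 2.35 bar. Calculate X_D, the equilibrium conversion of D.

X = 0.400

Take 1 mol D as basis and let X be its fractional conversion, so ξ = X.
At extent ξ: n_D = 1 − X; n_E = 1 − X; n_B = X.
n_T = Σnᵢ = 2 − X.
With p_i = (n_i/n_T)P, K_p = p_B / (p_D p_E).
Substituting and setting equal to 0.755 bar^-1 gives a polynomial in X; the root in (0,1) is X = 0.400.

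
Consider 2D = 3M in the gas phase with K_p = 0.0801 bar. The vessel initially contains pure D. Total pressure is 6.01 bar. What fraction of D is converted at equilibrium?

X = 0.146

Take 1 mol D as basis and let X be its fractional conversion, so ξ = 0.5X.
At extent ξ: n_D = 1 − X; n_M = 1.5X.
n_T = Σnᵢ = 1 + 0.5X.
With p_i = (n_i/n_T)P, K_p = p_M^3 / (p_D^2).
Equating to 0.0801 bar and solving on 0 < X < 1: X = 0.146.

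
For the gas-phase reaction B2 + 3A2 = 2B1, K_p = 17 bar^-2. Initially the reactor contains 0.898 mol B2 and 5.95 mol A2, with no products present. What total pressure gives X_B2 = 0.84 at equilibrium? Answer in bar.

Let X = conversion of B2 (basis 0.898 mol B2); extent of reaction ξ = 0.898X.
Species balance: n_B2 = 0.898 − 0.898X; n_A2 = 5.95 − 2.69X; n_B1 = 1.8X.
n_T = Σnᵢ = 6.85 − 1.8X.
K_p = p_B1^2 / (p_B2 p_A2^3) with p_i = (n_i/n_T)·P.
At X = 0.84: the mole-fraction product g(X) = Π y_i^ν_i = 9.01. Since K_p = g(X)·P^{-2}, P = (g/K_p)^(1/2) = (9.01/17)^(1/2) = 0.728 bar.

P = 0.728 bar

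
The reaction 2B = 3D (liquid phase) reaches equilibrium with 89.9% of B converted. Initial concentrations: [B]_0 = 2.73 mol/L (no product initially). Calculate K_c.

Let X = conversion of B.
Concentrations: [B] = 2.73 − 2.73X; [D] = 4.09X.
At X = 0.899: [B] = 0.276, [D] = 3.68.
K_c = [D]^3 / ([B]^2) = 656 mol/L.

K_c = 656 mol/L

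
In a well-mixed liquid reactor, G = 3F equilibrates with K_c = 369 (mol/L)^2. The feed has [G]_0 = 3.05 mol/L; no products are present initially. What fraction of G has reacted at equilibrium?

Let X = conversion of G; extent ξ = 3.05·X mol/L.
Concentrations: [G] = 3.05 − 3.05X; [F] = 9.15X.
K_c = [F]^3 / ([G]).
This equals 369 at X = 0.732 (the root in 0 < X < 1).

X = 0.732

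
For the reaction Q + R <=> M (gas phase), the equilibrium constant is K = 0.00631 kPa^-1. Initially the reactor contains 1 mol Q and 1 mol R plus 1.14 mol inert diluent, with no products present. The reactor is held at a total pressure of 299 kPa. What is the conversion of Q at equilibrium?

X = 0.314

Basis: 1 mol Q initially; let X = conversion of Q. Extent ξ = X.
Species balance: n_Q = 1 − X; n_R = 1 − X; n_M = X; n_I = 1.14 (inert).
n_T = Σnᵢ = 3.14 − X.
With p_i = (n_i/n_T)P, K = p_M / (p_Q p_R).
Setting this equal to 0.00631 kPa^-1 and taking the physical root (0 < X < 1) gives X = 0.314.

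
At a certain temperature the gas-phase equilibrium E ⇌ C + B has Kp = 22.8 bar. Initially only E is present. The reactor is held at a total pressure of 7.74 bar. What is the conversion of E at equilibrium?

Basis: 1 mol E initially; let X = conversion of E. Extent ξ = X.
Moles: n_E = 1 − X; n_C = X; n_B = X.
Summing: n_T = 1 + X.
Mole fractions y_i = n_i/n_T; Kp = p_C p_B / (p_E) with p_i = y_i·P.
Substituting and setting equal to 22.8 bar gives a polynomial in X; the root in (0,1) is X = 0.864.

X = 0.864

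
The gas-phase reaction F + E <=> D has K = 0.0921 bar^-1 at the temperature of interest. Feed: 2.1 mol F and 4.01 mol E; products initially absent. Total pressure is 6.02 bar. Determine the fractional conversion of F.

Basis: 2.1 mol F initially; let X = conversion of F. Extent ξ = 2.1X.
At extent ξ: n_F = 2.1 − 2.1X; n_E = 4.01 − 2.1X; n_D = 2.1X.
n_T = Σnᵢ = 6.11 − 2.1X.
Mole fractions y_i = n_i/n_T; K = p_D / (p_F p_E) with p_i = y_i·P.
Setting this equal to 0.0921 bar^-1 and taking the physical root (0 < X < 1) gives X = 0.257.

X = 0.257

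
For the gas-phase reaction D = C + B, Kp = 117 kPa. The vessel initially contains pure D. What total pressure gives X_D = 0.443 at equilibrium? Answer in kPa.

Basis: 1 mol D initially; let X = conversion of D. Extent ξ = X.
Species balance: n_D = 1 − X; n_C = X; n_B = X.
Summing: n_T = 1 + X.
Kp = p_C p_B / (p_D) with p_i = (n_i/n_T)·P.
At X = 0.443: the mole-fraction product g(X) = Π y_i^ν_i = 0.2442. Since Kp = g(X)·P^{1}, P = (Kp/g)^(1/1) = (117/0.2442)^(1/1) = 479 kPa.

P = 479 kPa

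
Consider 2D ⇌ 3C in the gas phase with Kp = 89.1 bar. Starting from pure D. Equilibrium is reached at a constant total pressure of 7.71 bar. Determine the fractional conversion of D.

Let X = conversion of D (basis 1 mol D); extent of reaction ξ = 0.5X.
At extent ξ: n_D = 1 − X; n_C = 1.5X.
n_T = Σnᵢ = 1 + 0.5X.
Mole fractions y_i = n_i/n_T; Kp = p_C^3 / (p_D^2) with p_i = y_i·P.
Setting this equal to 89.1 bar and taking the physical root (0 < X < 1) gives X = 0.718.

X = 0.718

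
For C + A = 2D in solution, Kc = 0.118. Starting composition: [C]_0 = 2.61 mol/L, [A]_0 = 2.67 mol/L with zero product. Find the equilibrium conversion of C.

X = 0.148

Let X = conversion of C; extent ξ = 2.61·X mol/L.
Concentrations: [C] = 2.61 − 2.61X; [A] = 2.67 − 2.61X; [D] = 5.22X.
Kc = [D]^2 / ([C] [A]).
Solving Kc = 0.118 for X ∈ (0,1): X = 0.148.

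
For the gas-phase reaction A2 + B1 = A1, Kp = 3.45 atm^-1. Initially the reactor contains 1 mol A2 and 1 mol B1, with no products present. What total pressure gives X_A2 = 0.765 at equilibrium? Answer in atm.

P = 4.96 atm

Take 1 mol A2 as basis and let X be its fractional conversion, so ξ = X.
Mole table: n_A2 = 1 − X; n_B1 = 1 − X; n_A1 = X.
n_T = Σnᵢ = 2 − X.
Kp = p_A1 / (p_A2 p_B1) with p_i = (n_i/n_T)·P.
At X = 0.765: the mole-fraction product g(X) = Π y_i^ν_i = 17.11. Since Kp = g(X)·P^{-1}, P = (g/Kp)^(1/1) = (17.11/3.45)^(1/1) = 4.96 atm.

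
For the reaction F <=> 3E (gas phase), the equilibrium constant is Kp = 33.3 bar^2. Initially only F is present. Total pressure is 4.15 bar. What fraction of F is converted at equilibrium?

Let X = conversion of F (basis 1 mol F); extent of reaction ξ = X.
At extent ξ: n_F = 1 − X; n_E = 3X.
n_T = Σnᵢ = 1 + 2X.
y_i = n_i/n_T, p_i = y_i·P. Kp = p_E^3 / (p_F).
This yields a degree-3 equation in X; solving on (0,1), X = 0.523.

X = 0.523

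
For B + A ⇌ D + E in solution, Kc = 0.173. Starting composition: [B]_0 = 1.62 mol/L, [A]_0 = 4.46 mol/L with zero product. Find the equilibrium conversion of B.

Let X = conversion of B; extent ξ = 1.62·X mol/L.
Concentrations: [B] = 1.62 − 1.62X; [A] = 4.46 − 1.62X; [D] = 1.62X; [E] = 1.62X.
Kc = [D] [E] / ([B] [A]).
Equating to 0.173: the physical root is X = 0.462.

X = 0.462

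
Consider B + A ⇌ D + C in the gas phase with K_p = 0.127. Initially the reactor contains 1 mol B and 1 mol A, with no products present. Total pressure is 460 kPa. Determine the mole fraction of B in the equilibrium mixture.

y_B = 0.369

Basis: 1 mol B initially; let X = conversion of B. Extent ξ = X.
Mole table: n_B = 1 − X; n_A = 1 − X; n_D = X; n_C = X.
Total moles n_T = 2 (Δν = 0, constant).
y_i = n_i/n_T, p_i = y_i·P. K_p = p_D p_C / (p_B p_A).
Setting this equal to 0.127 and taking the physical root (0 < X < 1) gives X = 0.263.
Then n_B = 0.737, n_T = 2, so y_B = 0.369.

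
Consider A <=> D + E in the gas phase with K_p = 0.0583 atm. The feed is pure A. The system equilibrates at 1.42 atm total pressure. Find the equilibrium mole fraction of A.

y_A = 0.669

Let X = conversion of A (basis 1 mol A); extent of reaction ξ = X.
Mole table: n_A = 1 − X; n_D = X; n_E = X.
Summing: n_T = 1 + X.
Mole fractions y_i = n_i/n_T; K_p = p_D p_E / (p_A) with p_i = y_i·P.
Substituting and setting equal to 0.0583 atm gives a polynomial in X; the root in (0,1) is X = 0.199.
Then n_A = 0.801, n_T = 1.2, so y_A = 0.669.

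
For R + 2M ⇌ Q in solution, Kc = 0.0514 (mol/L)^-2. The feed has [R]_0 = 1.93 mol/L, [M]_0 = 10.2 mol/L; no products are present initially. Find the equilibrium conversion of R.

Let X = conversion of R; extent ξ = 1.93·X mol/L.
Concentrations: [R] = 1.93 − 1.93X; [M] = 10.2 − 3.86X; [Q] = 1.93X.
Kc = [Q] / ([R] [M]^2).
This equals 0.0514 at X = 0.736 (the root in 0 < X < 1).

X = 0.736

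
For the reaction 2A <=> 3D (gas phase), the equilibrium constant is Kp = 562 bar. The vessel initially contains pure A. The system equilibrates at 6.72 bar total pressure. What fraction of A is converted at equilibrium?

X = 0.865

Take 1 mol A as basis and let X be its fractional conversion, so ξ = 0.5X.
Species balance: n_A = 1 − X; n_D = 1.5X.
n_T = Σnᵢ = 1 + 0.5X.
y_i = n_i/n_T, p_i = y_i·P. Kp = p_D^3 / (p_A^2).
This yields a degree-3 equation in X; solving on (0,1), X = 0.865.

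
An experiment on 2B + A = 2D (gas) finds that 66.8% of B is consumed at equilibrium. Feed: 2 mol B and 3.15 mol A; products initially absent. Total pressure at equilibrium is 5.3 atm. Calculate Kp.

Kp = 1.38 atm^-1

Let X = conversion of B (basis 2 mol B); extent of reaction ξ = X.
At extent ξ: n_B = 2 − 2X; n_A = 3.15 − X; n_D = 2X.
Summing: n_T = 5.15 − X.
At X = 0.668: n_B = 0.664, n_A = 2.48, n_D = 1.34, n_T = 4.48.
p_i = (n_i/n_T)·P. Kp = p_D^2 / (p_B^2 p_A) = 1.38 atm^-1.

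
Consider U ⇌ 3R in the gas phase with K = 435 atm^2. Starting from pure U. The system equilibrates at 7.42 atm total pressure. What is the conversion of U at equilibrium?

X = 0.762

Let X = conversion of U (basis 1 mol U); extent of reaction ξ = X.
Moles: n_U = 1 − X; n_R = 3X.
Summing: n_T = 1 + 2X.
Mole fractions y_i = n_i/n_T; K = p_R^3 / (p_U) with p_i = y_i·P.
This yields a degree-3 equation in X; solving on (0,1), X = 0.762.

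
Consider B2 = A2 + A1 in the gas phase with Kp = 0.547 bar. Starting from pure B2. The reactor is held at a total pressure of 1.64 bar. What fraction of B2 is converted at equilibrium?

X = 0.500

Basis: 1 mol B2 initially; let X = conversion of B2. Extent ξ = X.
Species balance: n_B2 = 1 − X; n_A2 = X; n_A1 = X.
Summing: n_T = 1 + X.
Mole fractions y_i = n_i/n_T; Kp = p_A2 p_A1 / (p_B2) with p_i = y_i·P.
This yields a degree-2 equation in X; solving on (0,1), X = 0.500.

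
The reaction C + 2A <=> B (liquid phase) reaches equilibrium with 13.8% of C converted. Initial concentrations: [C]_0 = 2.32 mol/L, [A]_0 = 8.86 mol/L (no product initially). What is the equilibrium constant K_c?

K_c = 0.00237 (mol/L)^-2

Let X = conversion of C.
Concentrations: [C] = 2.32 − 2.32X; [A] = 8.86 − 4.64X; [B] = 2.32X.
At X = 0.138: [C] = 2, [A] = 8.22, [B] = 0.32.
K_c = [B] / ([C] [A]^2) = 0.00237 (mol/L)^-2.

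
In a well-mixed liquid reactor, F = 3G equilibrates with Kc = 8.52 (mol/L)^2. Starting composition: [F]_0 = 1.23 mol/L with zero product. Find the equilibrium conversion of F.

X = 0.478

Let X = conversion of F; extent ξ = 1.23·X mol/L.
Concentrations: [F] = 1.23 − 1.23X; [G] = 3.69X.
Kc = [G]^3 / ([F]).
Solving Kc = 8.52 for X ∈ (0,1): X = 0.478.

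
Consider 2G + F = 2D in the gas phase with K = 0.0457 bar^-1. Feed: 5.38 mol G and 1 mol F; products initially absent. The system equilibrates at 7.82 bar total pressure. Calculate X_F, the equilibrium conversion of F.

X = 0.422

Let X = conversion of F (basis 1 mol F); extent of reaction ξ = X.
At extent ξ: n_G = 5.38 − 2X; n_F = 1 − X; n_D = 2X.
n_T = Σnᵢ = 6.38 − X.
With p_i = (n_i/n_T)P, K = p_D^2 / (p_G^2 p_F).
Equating to 0.0457 bar^-1 and solving on 0 < X < 1: X = 0.422.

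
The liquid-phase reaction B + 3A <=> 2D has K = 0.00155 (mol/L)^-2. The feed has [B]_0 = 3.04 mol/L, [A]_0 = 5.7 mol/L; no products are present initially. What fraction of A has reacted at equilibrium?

Let X = conversion of A; extent ξ = 5.7X/3 mol/L.
Concentrations: [B] = 3.04 − 1.9X; [A] = 5.7 − 5.7X; [D] = 3.8X.
K = [D]^2 / ([B] [A]^3).
Equating to 0.00155 (mol/L)^-2: the physical root is X = 0.174.

X = 0.174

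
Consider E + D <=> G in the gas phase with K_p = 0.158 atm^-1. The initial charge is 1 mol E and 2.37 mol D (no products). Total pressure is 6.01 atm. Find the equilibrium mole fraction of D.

y_D = 0.665

Basis: 1 mol E initially; let X = conversion of E. Extent ξ = X.
Species balance: n_E = 1 − X; n_D = 2.37 − X; n_G = X.
n_T = Σnᵢ = 3.37 − X.
y_i = n_i/n_T, p_i = y_i·P. K_p = p_G / (p_E p_D).
Equating to 0.158 atm^-1 and solving on 0 < X < 1: X = 0.387.
Then n_D = 1.98, n_T = 2.98, so y_D = 0.665.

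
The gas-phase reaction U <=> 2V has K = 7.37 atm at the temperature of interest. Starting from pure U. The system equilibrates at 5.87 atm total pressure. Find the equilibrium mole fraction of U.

Take 1 mol U as basis and let X be its fractional conversion, so ξ = X.
Moles: n_U = 1 − X; n_V = 2X.
n_T = Σnᵢ = 1 + X.
With p_i = (n_i/n_T)P, K = p_V^2 / (p_U).
Substituting and setting equal to 7.37 atm gives a polynomial in X; the root in (0,1) is X = 0.489.
Then n_U = 0.511, n_T = 1.49, so y_U = 0.343.

y_U = 0.343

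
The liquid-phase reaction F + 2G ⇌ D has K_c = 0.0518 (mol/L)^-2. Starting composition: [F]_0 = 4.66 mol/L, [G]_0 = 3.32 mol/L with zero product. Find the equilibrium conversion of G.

Let X = conversion of G; extent ξ = 3.32X/2 mol/L.
Concentrations: [F] = 4.66 − 1.66X; [G] = 3.32 − 3.32X; [D] = 1.66X.
K_c = [D] / ([F] [G]^2).
Solving K_c = 0.0518 for X ∈ (0,1): X = 0.434.

X = 0.434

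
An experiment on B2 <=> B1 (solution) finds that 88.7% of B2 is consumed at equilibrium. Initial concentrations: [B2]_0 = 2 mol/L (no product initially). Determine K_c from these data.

Let X = conversion of B2.
Concentrations: [B2] = 2 − 2X; [B1] = 2X.
At X = 0.887: [B2] = 0.226, [B1] = 1.77.
K_c = [B1] / ([B2]) = 7.85.

K_c = 7.85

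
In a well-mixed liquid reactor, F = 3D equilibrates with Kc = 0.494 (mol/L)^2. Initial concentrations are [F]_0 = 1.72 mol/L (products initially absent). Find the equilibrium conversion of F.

Let X = conversion of F; extent ξ = 1.72·X mol/L.
Concentrations: [F] = 1.72 − 1.72X; [D] = 5.16X.
Kc = [D]^3 / ([F]).
Solving Kc = 0.494 for X ∈ (0,1): X = 0.172.

X = 0.172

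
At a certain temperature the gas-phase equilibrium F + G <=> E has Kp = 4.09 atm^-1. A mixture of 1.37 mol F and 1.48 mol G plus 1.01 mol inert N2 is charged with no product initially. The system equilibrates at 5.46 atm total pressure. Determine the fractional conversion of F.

Take 1.37 mol F as basis and let X be its fractional conversion, so ξ = 1.37X.
At extent ξ: n_F = 1.37 − 1.37X; n_G = 1.48 − 1.37X; n_E = 1.37X; n_I = 1.01 (inert).
n_T = Σnᵢ = 3.86 − 1.37X.
y_i = n_i/n_T, p_i = y_i·P. Kp = p_E / (p_F p_G).
Substituting and setting equal to 4.09 atm^-1 gives a polynomial in X; the root in (0,1) is X = 0.771.

X = 0.771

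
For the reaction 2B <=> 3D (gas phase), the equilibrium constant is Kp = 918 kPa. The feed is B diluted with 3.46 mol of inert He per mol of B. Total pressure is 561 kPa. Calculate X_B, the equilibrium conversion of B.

X = 0.653

Basis: 1 mol B initially; let X = conversion of B. Extent ξ = 0.5X.
Mole table: n_B = 1 − X; n_D = 1.5X; n_I = 3.46 (inert).
Summing: n_T = 4.46 + 0.5X.
y_i = n_i/n_T, p_i = y_i·P. Kp = p_D^3 / (p_B^2).
Equating to 918 kPa and solving on 0 < X < 1: X = 0.653.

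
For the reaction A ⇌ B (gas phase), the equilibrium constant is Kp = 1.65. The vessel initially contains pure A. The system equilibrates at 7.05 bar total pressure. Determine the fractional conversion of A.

X = 0.623

Take 1 mol A as basis and let X be its fractional conversion, so ξ = X.
Mole table: n_A = 1 − X; n_B = X.
n_T stays at 1 (no change in mole number).
y_i = n_i/n_T, p_i = y_i·P. Kp = p_B / (p_A).
This yields a degree-1 equation in X; solving on (0,1), X = 0.623.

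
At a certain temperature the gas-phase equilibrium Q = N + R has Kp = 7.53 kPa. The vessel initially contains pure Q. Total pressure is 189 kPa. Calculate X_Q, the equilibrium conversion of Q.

X = 0.196

Let X = conversion of Q (basis 1 mol Q); extent of reaction ξ = X.
Species balance: n_Q = 1 − X; n_N = X; n_R = X.
Total moles n_T = 1 + X.
y_i = n_i/n_T, p_i = y_i·P. Kp = p_N p_R / (p_Q).
Setting this equal to 7.53 kPa and taking the physical root (0 < X < 1) gives X = 0.196.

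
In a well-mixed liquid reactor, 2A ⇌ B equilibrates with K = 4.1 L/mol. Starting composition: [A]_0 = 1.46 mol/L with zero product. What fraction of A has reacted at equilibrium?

Let X = conversion of A; extent ξ = 1.46X/2 mol/L.
Concentrations: [A] = 1.46 − 1.46X; [B] = 0.73X.
K = [B] / ([A]^2).
This equals 4.1 at X = 0.750 (the root in 0 < X < 1).

X = 0.750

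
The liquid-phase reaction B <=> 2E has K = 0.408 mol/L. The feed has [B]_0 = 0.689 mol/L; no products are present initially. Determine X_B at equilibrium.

X = 0.318

Let X = conversion of B; extent ξ = 0.689·X mol/L.
Concentrations: [B] = 0.689 − 0.689X; [E] = 1.38X.
K = [E]^2 / ([B]).
Equating to 0.408 mol/L: the physical root is X = 0.318.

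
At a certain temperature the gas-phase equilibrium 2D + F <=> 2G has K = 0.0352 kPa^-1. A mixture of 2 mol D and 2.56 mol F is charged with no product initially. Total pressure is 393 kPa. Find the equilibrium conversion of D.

X = 0.720

Basis: 2 mol D initially; let X = conversion of D. Extent ξ = X.
At extent ξ: n_D = 2 − 2X; n_F = 2.56 − X; n_G = 2X.
Summing: n_T = 4.56 − X.
y_i = n_i/n_T, p_i = y_i·P. K = p_G^2 / (p_D^2 p_F).
This yields a degree-3 equation in X; solving on (0,1), X = 0.720.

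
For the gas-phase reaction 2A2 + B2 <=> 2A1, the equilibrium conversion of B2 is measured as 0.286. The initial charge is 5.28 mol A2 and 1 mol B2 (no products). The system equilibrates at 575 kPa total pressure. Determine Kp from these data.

Take 1 mol B2 as basis and let X be its fractional conversion, so ξ = X.
Species balance: n_A2 = 5.28 − 2X; n_B2 = 1 − X; n_A1 = 2X.
Total moles n_T = 6.28 − X.
At X = 0.286: n_A2 = 4.71, n_B2 = 0.714, n_A1 = 0.572, n_T = 5.99.
p_i = (n_i/n_T)·P. Kp = p_A1^2 / (p_A2^2 p_B2) = 0.000216 kPa^-1.

Kp = 0.000216 kPa^-1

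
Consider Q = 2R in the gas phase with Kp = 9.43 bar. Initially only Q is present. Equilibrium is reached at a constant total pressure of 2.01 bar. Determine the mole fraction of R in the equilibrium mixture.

Take 1 mol Q as basis and let X be its fractional conversion, so ξ = X.
Moles: n_Q = 1 − X; n_R = 2X.
Total moles n_T = 1 + X.
Mole fractions y_i = n_i/n_T; Kp = p_R^2 / (p_Q) with p_i = y_i·P.
This yields a degree-2 equation in X; solving on (0,1), X = 0.735.
Then n_R = 1.47, n_T = 1.73, so y_R = 0.847.

y_R = 0.847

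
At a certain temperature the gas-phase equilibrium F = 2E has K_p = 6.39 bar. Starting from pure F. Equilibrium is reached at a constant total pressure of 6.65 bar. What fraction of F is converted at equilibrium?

X = 0.440

Basis: 1 mol F initially; let X = conversion of F. Extent ξ = X.
Species balance: n_F = 1 − X; n_E = 2X.
n_T = Σnᵢ = 1 + X.
With p_i = (n_i/n_T)P, K_p = p_E^2 / (p_F).
Substituting and setting equal to 6.39 bar gives a polynomial in X; the root in (0,1) is X = 0.440.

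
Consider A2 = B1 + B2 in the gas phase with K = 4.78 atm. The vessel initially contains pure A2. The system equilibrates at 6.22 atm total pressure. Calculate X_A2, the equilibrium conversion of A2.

X = 0.659

Take 1 mol A2 as basis and let X be its fractional conversion, so ξ = X.
Moles: n_A2 = 1 − X; n_B1 = X; n_B2 = X.
n_T = Σnᵢ = 1 + X.
Mole fractions y_i = n_i/n_T; K = p_B1 p_B2 / (p_A2) with p_i = y_i·P.
This yields a degree-2 equation in X; solving on (0,1), X = 0.659.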